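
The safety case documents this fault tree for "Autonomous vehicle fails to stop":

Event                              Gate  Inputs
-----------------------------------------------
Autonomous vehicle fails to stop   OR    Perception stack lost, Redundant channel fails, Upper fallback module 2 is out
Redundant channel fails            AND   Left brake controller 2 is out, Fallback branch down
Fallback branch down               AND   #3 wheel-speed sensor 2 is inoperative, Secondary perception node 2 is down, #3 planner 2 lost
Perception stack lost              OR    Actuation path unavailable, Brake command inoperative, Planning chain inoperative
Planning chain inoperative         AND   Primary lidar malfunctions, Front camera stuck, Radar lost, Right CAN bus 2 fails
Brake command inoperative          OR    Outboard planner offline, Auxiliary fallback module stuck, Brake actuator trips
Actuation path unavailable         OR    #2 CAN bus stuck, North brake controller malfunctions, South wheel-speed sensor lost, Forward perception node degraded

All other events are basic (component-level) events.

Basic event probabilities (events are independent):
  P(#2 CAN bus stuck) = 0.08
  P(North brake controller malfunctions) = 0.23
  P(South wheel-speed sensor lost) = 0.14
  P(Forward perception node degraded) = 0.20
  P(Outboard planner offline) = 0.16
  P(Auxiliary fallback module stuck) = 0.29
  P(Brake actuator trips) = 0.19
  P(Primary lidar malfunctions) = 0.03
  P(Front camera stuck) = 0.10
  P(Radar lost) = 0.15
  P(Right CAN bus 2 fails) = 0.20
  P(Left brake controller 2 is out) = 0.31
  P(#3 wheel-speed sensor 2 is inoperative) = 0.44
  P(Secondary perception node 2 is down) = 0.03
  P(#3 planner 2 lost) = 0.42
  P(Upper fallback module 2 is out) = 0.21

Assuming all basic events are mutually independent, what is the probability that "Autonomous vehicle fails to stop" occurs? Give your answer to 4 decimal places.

0.8143

P(Actuation path unavailable) [OR] = 1 − (1−0.08) × (1−0.23) × (1−0.14) × (1−0.20) = 0.512621
P(Brake command inoperative) [OR] = 1 − (1−0.16) × (1−0.29) × (1−0.19) = 0.516916
P(Planning chain inoperative) [AND] = 0.03 × 0.10 × 0.15 × 0.20 = 0.000090
P(Perception stack lost) [OR] = 1 − (1−0.512621) × (1−0.516916) × (1−0.000090) = 0.764576
P(Fallback branch down) [AND] = 0.44 × 0.03 × 0.42 = 0.005544
P(Redundant channel fails) [AND] = 0.31 × 0.005544 = 0.001719
P(Autonomous vehicle fails to stop) [OR] = 1 − (1−0.764576) × (1−0.001719) × (1−0.21) = 0.814335
Rounded to 4 decimal places: P(Autonomous vehicle fails to stop) ≈ 0.8143.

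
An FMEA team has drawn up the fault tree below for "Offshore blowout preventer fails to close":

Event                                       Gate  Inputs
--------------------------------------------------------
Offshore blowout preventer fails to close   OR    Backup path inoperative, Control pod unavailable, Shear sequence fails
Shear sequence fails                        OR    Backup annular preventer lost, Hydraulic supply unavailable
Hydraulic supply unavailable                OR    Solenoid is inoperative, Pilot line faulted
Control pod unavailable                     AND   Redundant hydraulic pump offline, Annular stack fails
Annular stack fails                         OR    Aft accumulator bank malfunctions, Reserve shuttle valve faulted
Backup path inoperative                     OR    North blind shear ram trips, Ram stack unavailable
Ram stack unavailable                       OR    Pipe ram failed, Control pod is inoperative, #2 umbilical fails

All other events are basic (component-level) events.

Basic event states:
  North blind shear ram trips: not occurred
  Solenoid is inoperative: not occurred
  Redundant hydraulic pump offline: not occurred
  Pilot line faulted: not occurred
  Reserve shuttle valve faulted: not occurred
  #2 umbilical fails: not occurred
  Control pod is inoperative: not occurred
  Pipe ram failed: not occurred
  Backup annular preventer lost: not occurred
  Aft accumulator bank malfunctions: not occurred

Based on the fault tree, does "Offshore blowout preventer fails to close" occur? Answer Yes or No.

Ram stack unavailable [OR]: Pipe ram failed=not, Control pod is inoperative=not, #2 umbilical fails=not → no input occurs → does not occur.
Backup path inoperative [OR]: North blind shear ram trips=not, Ram stack unavailable=not → no input occurs → does not occur.
Annular stack fails [OR]: Aft accumulator bank malfunctions=not, Reserve shuttle valve faulted=not → no input occurs → does not occur.
Control pod unavailable [AND]: Redundant hydraulic pump offline=not, Annular stack fails=not → not all inputs occur → does not occur.
Hydraulic supply unavailable [OR]: Solenoid is inoperative=not, Pilot line faulted=not → no input occurs → does not occur.
Shear sequence fails [OR]: Backup annular preventer lost=not, Hydraulic supply unavailable=not → no input occurs → does not occur.
Offshore blowout preventer fails to close [OR]: Backup path inoperative=not, Control pod unavailable=not, Shear sequence fails=not → no input occurs → does not occur.

No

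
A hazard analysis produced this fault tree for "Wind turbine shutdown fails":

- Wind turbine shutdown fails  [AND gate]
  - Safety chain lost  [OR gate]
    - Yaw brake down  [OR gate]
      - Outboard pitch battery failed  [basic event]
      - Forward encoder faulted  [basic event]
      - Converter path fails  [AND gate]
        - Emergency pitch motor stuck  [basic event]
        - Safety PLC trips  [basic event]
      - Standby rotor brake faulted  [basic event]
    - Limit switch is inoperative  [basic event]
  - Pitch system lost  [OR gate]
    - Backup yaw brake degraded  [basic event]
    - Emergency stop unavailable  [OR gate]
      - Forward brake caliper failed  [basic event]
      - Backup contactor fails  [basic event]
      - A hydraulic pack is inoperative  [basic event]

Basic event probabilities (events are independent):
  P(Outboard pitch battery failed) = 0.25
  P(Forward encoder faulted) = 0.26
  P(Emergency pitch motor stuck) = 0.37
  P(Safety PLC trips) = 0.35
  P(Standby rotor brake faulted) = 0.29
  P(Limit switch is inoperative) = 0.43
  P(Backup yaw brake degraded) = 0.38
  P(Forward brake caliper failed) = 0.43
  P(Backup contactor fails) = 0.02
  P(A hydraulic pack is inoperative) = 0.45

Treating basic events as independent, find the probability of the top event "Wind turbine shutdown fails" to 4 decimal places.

P(Converter path fails) [AND] = 0.37 × 0.35 = 0.129500
P(Yaw brake down) [OR] = 1 − (1−0.25) × (1−0.26) × (1−0.129500) × (1−0.29) = 0.656979
P(Safety chain lost) [OR] = 1 − (1−0.656979) × (1−0.43) = 0.804478
P(Emergency stop unavailable) [OR] = 1 − (1−0.43) × (1−0.02) × (1−0.45) = 0.692770
P(Pitch system lost) [OR] = 1 − (1−0.38) × (1−0.692770) = 0.809517
P(Wind turbine shutdown fails) [AND] = 0.804478 × 0.809517 = 0.651239
Rounded to 4 decimal places: P(Wind turbine shutdown fails) ≈ 0.6512.

0.6512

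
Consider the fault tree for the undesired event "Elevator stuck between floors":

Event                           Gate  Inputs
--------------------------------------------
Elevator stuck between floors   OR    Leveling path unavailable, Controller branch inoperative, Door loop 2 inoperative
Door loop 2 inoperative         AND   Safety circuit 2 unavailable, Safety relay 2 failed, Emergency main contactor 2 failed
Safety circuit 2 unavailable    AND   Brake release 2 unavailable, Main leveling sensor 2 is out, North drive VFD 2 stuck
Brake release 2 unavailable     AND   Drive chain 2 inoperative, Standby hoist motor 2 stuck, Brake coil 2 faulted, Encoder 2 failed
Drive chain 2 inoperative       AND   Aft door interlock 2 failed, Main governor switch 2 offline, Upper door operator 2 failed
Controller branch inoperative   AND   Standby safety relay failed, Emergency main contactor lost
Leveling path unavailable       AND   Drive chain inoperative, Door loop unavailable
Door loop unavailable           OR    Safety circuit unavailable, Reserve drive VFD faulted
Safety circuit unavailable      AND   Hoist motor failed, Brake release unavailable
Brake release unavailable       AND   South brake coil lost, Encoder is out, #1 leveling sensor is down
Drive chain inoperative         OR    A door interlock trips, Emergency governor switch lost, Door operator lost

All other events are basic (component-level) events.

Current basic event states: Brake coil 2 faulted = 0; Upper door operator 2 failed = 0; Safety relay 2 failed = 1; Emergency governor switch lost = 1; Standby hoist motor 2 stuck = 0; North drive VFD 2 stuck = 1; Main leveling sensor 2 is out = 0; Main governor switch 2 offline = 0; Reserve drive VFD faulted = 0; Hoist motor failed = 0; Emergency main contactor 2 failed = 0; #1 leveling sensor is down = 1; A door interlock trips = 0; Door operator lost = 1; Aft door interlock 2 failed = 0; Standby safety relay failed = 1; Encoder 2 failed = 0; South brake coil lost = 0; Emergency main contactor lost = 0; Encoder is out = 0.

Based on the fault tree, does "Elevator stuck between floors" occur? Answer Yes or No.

Drive chain inoperative [OR]: A door interlock trips=not, Emergency governor switch lost=occurs, Door operator lost=occurs → at least one input occurs → occurs.
Brake release unavailable [AND]: South brake coil lost=not, Encoder is out=not, #1 leveling sensor is down=occurs → not all inputs occur → does not occur.
Safety circuit unavailable [AND]: Hoist motor failed=not, Brake release unavailable=not → not all inputs occur → does not occur.
Door loop unavailable [OR]: Safety circuit unavailable=not, Reserve drive VFD faulted=not → no input occurs → does not occur.
Leveling path unavailable [AND]: Drive chain inoperative=occurs, Door loop unavailable=not → not all inputs occur → does not occur.
Controller branch inoperative [AND]: Standby safety relay failed=occurs, Emergency main contactor lost=not → not all inputs occur → does not occur.
Drive chain 2 inoperative [AND]: Aft door interlock 2 failed=not, Main governor switch 2 offline=not, Upper door operator 2 failed=not → not all inputs occur → does not occur.
Brake release 2 unavailable [AND]: Drive chain 2 inoperative=not, Standby hoist motor 2 stuck=not, Brake coil 2 faulted=not, Encoder 2 failed=not → not all inputs occur → does not occur.
Safety circuit 2 unavailable [AND]: Brake release 2 unavailable=not, Main leveling sensor 2 is out=not, North drive VFD 2 stuck=occurs → not all inputs occur → does not occur.
Door loop 2 inoperative [AND]: Safety circuit 2 unavailable=not, Safety relay 2 failed=occurs, Emergency main contactor 2 failed=not → not all inputs occur → does not occur.
Elevator stuck between floors [OR]: Leveling path unavailable=not, Controller branch inoperative=not, Door loop 2 inoperative=not → no input occurs → does not occur.

No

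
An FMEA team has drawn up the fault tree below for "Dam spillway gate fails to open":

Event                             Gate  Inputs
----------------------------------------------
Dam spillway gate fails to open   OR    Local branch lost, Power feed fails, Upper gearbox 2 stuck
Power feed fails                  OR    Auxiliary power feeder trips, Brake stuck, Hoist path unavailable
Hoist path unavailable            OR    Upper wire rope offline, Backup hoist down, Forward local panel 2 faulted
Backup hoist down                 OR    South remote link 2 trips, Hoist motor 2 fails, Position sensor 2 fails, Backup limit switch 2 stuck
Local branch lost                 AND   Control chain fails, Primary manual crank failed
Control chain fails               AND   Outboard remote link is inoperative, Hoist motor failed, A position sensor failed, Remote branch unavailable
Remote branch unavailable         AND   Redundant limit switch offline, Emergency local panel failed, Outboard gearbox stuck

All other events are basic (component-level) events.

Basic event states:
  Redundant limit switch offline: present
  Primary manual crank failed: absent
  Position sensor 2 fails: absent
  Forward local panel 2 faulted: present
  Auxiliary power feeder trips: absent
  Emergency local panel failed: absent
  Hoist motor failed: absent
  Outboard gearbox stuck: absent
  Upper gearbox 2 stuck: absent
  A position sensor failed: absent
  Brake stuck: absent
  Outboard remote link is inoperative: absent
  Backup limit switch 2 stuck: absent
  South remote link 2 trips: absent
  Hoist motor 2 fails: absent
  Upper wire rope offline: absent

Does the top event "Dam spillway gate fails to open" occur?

Remote branch unavailable [AND]: Redundant limit switch offline=occurs, Emergency local panel failed=not, Outboard gearbox stuck=not → not all inputs occur → does not occur.
Control chain fails [AND]: Outboard remote link is inoperative=not, Hoist motor failed=not, A position sensor failed=not, Remote branch unavailable=not → not all inputs occur → does not occur.
Local branch lost [AND]: Control chain fails=not, Primary manual crank failed=not → not all inputs occur → does not occur.
Backup hoist down [OR]: South remote link 2 trips=not, Hoist motor 2 fails=not, Position sensor 2 fails=not, Backup limit switch 2 stuck=not → no input occurs → does not occur.
Hoist path unavailable [OR]: Upper wire rope offline=not, Backup hoist down=not, Forward local panel 2 faulted=occurs → at least one input occurs → occurs.
Power feed fails [OR]: Auxiliary power feeder trips=not, Brake stuck=not, Hoist path unavailable=occurs → at least one input occurs → occurs.
Dam spillway gate fails to open [OR]: Local branch lost=not, Power feed fails=occurs, Upper gearbox 2 stuck=not → at least one input occurs → occurs.

Yes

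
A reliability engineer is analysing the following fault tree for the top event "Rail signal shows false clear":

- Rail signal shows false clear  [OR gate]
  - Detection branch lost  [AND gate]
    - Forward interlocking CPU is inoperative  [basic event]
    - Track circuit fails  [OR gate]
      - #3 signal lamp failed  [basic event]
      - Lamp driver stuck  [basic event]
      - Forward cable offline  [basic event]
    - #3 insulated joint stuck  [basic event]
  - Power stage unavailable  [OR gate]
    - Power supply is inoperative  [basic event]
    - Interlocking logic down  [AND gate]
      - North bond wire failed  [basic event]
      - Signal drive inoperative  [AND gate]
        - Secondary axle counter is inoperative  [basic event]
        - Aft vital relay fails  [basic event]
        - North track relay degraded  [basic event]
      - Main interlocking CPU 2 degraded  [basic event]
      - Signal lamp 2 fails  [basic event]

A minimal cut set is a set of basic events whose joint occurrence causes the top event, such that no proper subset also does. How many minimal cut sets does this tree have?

Track circuit fails [OR]: union of children's cut sets → 3 cut set(s).
Detection branch lost [AND]: one cut set from each child combined → 1 × 3 × 1 = 3 cut set(s).
Signal drive inoperative [AND]: one cut set from each child combined → 1 × 1 × 1 = 1 cut set(s).
Interlocking logic down [AND]: one cut set from each child combined → 1 × 1 × 1 × 1 = 1 cut set(s).
Power stage unavailable [OR]: union of children's cut sets → 2 cut set(s).
Rail signal shows false clear [OR]: union of children's cut sets → 5 cut set(s).
Minimal cut sets: {#3 insulated joint stuck, #3 signal lamp failed, Forward interlocking CPU is inoperative}; {#3 insulated joint stuck, Forward interlocking CPU is inoperative, Lamp driver stuck}; {#3 insulated joint stuck, Forward cable offline, Forward interlocking CPU is inoperative}; {Power supply is inoperative}; {Aft vital relay fails, Main interlocking CPU 2 degraded, North bond wire failed, North track relay degraded, Secondary axle counter is inoperative, Signal lamp 2 fails}.

5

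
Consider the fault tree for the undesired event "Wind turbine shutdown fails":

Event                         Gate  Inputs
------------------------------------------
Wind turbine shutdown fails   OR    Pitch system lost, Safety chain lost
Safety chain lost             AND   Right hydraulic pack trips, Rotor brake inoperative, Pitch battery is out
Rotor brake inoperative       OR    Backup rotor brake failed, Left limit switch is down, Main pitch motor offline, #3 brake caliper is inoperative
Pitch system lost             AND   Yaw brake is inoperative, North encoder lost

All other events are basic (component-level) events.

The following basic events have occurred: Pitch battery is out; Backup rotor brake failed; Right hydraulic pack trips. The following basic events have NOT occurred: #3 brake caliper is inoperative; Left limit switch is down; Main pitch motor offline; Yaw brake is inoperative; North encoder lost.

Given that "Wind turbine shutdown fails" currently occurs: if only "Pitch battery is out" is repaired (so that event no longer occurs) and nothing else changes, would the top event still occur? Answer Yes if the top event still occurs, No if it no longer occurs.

No

Counterfactual: set "Pitch battery is out" to not occurred.
Pitch system lost [AND]: Yaw brake is inoperative=not, North encoder lost=not → not all inputs occur → does not occur.
Rotor brake inoperative [OR]: Backup rotor brake failed=occurs, Left limit switch is down=not, Main pitch motor offline=not, #3 brake caliper is inoperative=not → at least one input occurs → occurs.
Safety chain lost [AND]: Right hydraulic pack trips=occurs, Rotor brake inoperative=occurs, Pitch battery is out=not → not all inputs occur → does not occur.
Wind turbine shutdown fails [OR]: Pitch system lost=not, Safety chain lost=not → no input occurs → does not occur.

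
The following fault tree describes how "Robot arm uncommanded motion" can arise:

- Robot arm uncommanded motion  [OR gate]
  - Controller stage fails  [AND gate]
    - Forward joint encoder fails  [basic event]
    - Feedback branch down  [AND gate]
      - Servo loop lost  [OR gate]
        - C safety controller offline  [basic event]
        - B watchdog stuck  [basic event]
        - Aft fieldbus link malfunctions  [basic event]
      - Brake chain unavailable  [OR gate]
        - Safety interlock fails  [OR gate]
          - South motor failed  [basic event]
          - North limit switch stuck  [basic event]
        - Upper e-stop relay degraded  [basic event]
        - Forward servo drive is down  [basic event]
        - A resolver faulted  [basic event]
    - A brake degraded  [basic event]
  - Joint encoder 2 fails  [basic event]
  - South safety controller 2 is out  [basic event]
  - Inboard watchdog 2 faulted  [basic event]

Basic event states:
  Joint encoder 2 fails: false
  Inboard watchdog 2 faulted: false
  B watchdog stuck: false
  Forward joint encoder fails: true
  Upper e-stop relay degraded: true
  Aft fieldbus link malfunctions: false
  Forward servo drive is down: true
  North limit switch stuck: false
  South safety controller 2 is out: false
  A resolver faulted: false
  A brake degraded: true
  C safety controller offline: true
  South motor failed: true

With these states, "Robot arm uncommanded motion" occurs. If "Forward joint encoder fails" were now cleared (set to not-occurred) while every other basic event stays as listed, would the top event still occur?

No

Counterfactual: set "Forward joint encoder fails" to not occurred.
Servo loop lost [OR]: C safety controller offline=occurs, B watchdog stuck=not, Aft fieldbus link malfunctions=not → at least one input occurs → occurs.
Safety interlock fails [OR]: South motor failed=occurs, North limit switch stuck=not → at least one input occurs → occurs.
Brake chain unavailable [OR]: Safety interlock fails=occurs, Upper e-stop relay degraded=occurs, Forward servo drive is down=occurs, A resolver faulted=not → at least one input occurs → occurs.
Feedback branch down [AND]: Servo loop lost=occurs, Brake chain unavailable=occurs → all inputs occur → occurs.
Controller stage fails [AND]: Forward joint encoder fails=not, Feedback branch down=occurs, A brake degraded=occurs → not all inputs occur → does not occur.
Robot arm uncommanded motion [OR]: Controller stage fails=not, Joint encoder 2 fails=not, South safety controller 2 is out=not, Inboard watchdog 2 faulted=not → no input occurs → does not occur.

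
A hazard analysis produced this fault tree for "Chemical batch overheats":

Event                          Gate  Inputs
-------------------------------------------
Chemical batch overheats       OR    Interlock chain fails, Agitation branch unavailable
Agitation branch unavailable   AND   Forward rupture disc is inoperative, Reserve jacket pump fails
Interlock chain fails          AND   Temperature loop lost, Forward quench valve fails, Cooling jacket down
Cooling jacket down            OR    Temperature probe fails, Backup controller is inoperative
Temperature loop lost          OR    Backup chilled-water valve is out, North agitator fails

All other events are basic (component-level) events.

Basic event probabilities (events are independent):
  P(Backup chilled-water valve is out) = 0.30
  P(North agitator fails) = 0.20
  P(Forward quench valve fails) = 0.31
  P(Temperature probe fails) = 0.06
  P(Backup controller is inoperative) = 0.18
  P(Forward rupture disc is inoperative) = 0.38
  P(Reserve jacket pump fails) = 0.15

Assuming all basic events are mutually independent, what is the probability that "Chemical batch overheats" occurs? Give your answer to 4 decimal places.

P(Temperature loop lost) [OR] = 1 − (1−0.30) × (1−0.20) = 0.440000
P(Cooling jacket down) [OR] = 1 − (1−0.06) × (1−0.18) = 0.229200
P(Interlock chain fails) [AND] = 0.440000 × 0.31 × 0.229200 = 0.031263
P(Agitation branch unavailable) [AND] = 0.38 × 0.15 = 0.057000
P(Chemical batch overheats) [OR] = 1 − (1−0.031263) × (1−0.057000) = 0.086481
Rounded to 4 decimal places: P(Chemical batch overheats) ≈ 0.0865.

0.0865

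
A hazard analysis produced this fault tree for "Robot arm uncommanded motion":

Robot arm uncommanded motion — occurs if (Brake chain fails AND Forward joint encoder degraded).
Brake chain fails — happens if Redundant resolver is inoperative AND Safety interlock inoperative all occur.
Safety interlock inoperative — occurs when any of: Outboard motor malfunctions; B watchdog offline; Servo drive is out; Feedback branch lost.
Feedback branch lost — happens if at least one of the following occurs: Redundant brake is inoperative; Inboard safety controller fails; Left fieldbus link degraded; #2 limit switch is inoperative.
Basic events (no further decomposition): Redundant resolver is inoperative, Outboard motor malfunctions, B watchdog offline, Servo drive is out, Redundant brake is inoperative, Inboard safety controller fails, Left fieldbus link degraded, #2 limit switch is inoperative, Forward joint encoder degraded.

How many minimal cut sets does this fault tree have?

7

Feedback branch lost [OR]: union of children's cut sets → 4 cut set(s).
Safety interlock inoperative [OR]: union of children's cut sets → 7 cut set(s).
Brake chain fails [AND]: one cut set from each child combined → 1 × 7 = 7 cut set(s).
Robot arm uncommanded motion [AND]: one cut set from each child combined → 7 × 1 = 7 cut set(s).
Minimal cut sets: {Forward joint encoder degraded, Outboard motor malfunctions, Redundant resolver is inoperative}; {B watchdog offline, Forward joint encoder degraded, Redundant resolver is inoperative}; {Forward joint encoder degraded, Redundant resolver is inoperative, Servo drive is out}; {Forward joint encoder degraded, Redundant brake is inoperative, Redundant resolver is inoperative}; {Forward joint encoder degraded, Inboard safety controller fails, Redundant resolver is inoperative}; {Forward joint encoder degraded, Left fieldbus link degraded, Redundant resolver is inoperative}; {#2 limit switch is inoperative, Forward joint encoder degraded, Redundant resolver is inoperative}.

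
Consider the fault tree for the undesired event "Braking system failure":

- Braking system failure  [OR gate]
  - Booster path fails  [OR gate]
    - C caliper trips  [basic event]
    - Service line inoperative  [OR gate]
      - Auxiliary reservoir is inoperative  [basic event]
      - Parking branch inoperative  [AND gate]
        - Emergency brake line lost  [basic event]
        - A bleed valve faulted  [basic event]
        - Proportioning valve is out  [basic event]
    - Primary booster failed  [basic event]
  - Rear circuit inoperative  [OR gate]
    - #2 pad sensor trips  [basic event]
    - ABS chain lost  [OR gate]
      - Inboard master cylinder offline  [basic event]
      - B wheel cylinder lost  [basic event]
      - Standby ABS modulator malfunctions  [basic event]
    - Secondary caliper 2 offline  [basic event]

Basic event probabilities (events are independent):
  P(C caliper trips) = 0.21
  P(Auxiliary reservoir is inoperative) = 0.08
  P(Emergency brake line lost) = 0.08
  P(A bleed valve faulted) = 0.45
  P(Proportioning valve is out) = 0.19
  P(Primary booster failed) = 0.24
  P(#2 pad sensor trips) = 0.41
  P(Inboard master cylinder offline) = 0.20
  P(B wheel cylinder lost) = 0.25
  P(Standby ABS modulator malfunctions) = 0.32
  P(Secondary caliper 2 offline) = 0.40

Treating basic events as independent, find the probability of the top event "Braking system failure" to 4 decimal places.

P(Parking branch inoperative) [AND] = 0.08 × 0.45 × 0.19 = 0.006840
P(Service line inoperative) [OR] = 1 − (1−0.08) × (1−0.006840) = 0.086293
P(Booster path fails) [OR] = 1 − (1−0.21) × (1−0.086293) × (1−0.24) = 0.451410
P(ABS chain lost) [OR] = 1 − (1−0.20) × (1−0.25) × (1−0.32) = 0.592000
P(Rear circuit inoperative) [OR] = 1 − (1−0.41) × (1−0.592000) × (1−0.40) = 0.855568
P(Braking system failure) [OR] = 1 − (1−0.451410) × (1−0.855568) = 0.920766
Rounded to 4 decimal places: P(Braking system failure) ≈ 0.9208.

0.9208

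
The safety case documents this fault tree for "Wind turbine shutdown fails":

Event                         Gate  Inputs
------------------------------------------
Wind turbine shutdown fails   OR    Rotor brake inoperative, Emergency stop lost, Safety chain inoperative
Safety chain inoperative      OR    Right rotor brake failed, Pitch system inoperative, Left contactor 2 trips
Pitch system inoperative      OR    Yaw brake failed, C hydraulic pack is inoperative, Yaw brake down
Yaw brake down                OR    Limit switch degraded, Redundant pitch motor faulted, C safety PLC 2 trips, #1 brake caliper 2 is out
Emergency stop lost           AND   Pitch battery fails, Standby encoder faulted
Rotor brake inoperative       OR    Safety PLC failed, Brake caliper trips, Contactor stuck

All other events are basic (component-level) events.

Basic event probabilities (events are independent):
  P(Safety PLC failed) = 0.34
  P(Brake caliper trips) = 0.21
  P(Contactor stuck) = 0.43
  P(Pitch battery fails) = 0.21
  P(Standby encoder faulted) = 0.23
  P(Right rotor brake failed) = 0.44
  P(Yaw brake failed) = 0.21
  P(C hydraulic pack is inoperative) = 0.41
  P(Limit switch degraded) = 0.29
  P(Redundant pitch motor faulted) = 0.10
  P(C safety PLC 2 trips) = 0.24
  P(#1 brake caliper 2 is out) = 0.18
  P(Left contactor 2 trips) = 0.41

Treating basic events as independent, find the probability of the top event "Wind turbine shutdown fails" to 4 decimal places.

0.9827

P(Rotor brake inoperative) [OR] = 1 − (1−0.34) × (1−0.21) × (1−0.43) = 0.702802
P(Emergency stop lost) [AND] = 0.21 × 0.23 = 0.048300
P(Yaw brake down) [OR] = 1 − (1−0.29) × (1−0.10) × (1−0.24) × (1−0.18) = 0.601775
P(Pitch system inoperative) [OR] = 1 − (1−0.21) × (1−0.41) × (1−0.601775) = 0.814387
P(Safety chain inoperative) [OR] = 1 − (1−0.44) × (1−0.814387) × (1−0.41) = 0.938673
P(Wind turbine shutdown fails) [OR] = 1 − (1−0.702802) × (1−0.048300) × (1−0.938673) = 0.982654
Rounded to 4 decimal places: P(Wind turbine shutdown fails) ≈ 0.9827.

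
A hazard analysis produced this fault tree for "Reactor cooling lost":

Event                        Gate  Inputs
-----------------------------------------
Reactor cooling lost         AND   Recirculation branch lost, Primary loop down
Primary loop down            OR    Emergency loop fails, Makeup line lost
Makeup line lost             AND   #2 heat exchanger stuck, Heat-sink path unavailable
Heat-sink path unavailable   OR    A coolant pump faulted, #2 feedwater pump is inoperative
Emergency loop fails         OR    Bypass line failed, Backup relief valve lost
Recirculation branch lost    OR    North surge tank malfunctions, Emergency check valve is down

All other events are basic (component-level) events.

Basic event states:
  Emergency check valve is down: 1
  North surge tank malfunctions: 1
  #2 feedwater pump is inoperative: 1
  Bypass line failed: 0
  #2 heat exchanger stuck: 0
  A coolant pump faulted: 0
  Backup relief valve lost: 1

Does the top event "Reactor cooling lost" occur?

Recirculation branch lost [OR]: North surge tank malfunctions=occurs, Emergency check valve is down=occurs → at least one input occurs → occurs.
Emergency loop fails [OR]: Bypass line failed=not, Backup relief valve lost=occurs → at least one input occurs → occurs.
Heat-sink path unavailable [OR]: A coolant pump faulted=not, #2 feedwater pump is inoperative=occurs → at least one input occurs → occurs.
Makeup line lost [AND]: #2 heat exchanger stuck=not, Heat-sink path unavailable=occurs → not all inputs occur → does not occur.
Primary loop down [OR]: Emergency loop fails=occurs, Makeup line lost=not → at least one input occurs → occurs.
Reactor cooling lost [AND]: Recirculation branch lost=occurs, Primary loop down=occurs → all inputs occur → occurs.

Yes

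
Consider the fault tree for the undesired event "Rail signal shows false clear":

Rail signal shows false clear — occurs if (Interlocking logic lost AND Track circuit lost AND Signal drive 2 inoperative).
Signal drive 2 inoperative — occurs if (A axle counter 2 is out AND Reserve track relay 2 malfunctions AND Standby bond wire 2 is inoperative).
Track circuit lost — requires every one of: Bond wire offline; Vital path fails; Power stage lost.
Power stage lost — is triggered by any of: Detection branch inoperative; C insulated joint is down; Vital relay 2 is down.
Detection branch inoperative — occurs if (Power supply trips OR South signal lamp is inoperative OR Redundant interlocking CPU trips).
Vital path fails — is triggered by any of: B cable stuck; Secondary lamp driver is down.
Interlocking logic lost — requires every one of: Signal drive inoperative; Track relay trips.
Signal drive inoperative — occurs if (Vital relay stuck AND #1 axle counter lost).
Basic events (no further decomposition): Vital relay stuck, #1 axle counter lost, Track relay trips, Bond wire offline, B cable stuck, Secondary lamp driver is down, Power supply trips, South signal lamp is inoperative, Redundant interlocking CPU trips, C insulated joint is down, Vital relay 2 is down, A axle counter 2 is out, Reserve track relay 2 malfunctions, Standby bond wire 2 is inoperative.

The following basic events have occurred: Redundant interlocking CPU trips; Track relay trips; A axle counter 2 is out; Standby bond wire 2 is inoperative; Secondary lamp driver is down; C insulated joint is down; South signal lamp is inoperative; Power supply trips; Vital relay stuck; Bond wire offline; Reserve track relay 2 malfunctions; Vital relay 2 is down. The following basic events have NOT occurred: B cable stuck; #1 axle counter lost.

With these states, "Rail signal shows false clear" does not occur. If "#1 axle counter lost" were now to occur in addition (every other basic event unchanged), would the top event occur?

Yes

Counterfactual: set "#1 axle counter lost" to occurred.
Signal drive inoperative [AND]: Vital relay stuck=occurs, #1 axle counter lost=occurs → all inputs occur → occurs.
Interlocking logic lost [AND]: Signal drive inoperative=occurs, Track relay trips=occurs → all inputs occur → occurs.
Vital path fails [OR]: B cable stuck=not, Secondary lamp driver is down=occurs → at least one input occurs → occurs.
Detection branch inoperative [OR]: Power supply trips=occurs, South signal lamp is inoperative=occurs, Redundant interlocking CPU trips=occurs → at least one input occurs → occurs.
Power stage lost [OR]: Detection branch inoperative=occurs, C insulated joint is down=occurs, Vital relay 2 is down=occurs → at least one input occurs → occurs.
Track circuit lost [AND]: Bond wire offline=occurs, Vital path fails=occurs, Power stage lost=occurs → all inputs occur → occurs.
Signal drive 2 inoperative [AND]: A axle counter 2 is out=occurs, Reserve track relay 2 malfunctions=occurs, Standby bond wire 2 is inoperative=occurs → all inputs occur → occurs.
Rail signal shows false clear [AND]: Interlocking logic lost=occurs, Track circuit lost=occurs, Signal drive 2 inoperative=occurs → all inputs occur → occurs.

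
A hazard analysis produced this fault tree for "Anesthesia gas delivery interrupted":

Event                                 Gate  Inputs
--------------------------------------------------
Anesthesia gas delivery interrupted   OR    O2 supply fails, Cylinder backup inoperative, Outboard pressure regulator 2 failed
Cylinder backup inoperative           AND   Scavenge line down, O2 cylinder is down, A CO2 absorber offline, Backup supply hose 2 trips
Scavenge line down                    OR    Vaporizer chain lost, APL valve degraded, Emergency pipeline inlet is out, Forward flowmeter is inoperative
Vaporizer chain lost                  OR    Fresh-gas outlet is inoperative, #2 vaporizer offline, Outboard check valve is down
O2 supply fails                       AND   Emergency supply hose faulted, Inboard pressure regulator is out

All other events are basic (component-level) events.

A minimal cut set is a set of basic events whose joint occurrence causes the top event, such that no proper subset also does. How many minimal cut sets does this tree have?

8

O2 supply fails [AND]: one cut set from each child combined → 1 × 1 = 1 cut set(s).
Vaporizer chain lost [OR]: union of children's cut sets → 3 cut set(s).
Scavenge line down [OR]: union of children's cut sets → 6 cut set(s).
Cylinder backup inoperative [AND]: one cut set from each child combined → 6 × 1 × 1 × 1 = 6 cut set(s).
Anesthesia gas delivery interrupted [OR]: union of children's cut sets → 8 cut set(s).
Minimal cut sets: {Emergency supply hose faulted, Inboard pressure regulator is out}; {A CO2 absorber offline, Backup supply hose 2 trips, Fresh-gas outlet is inoperative, O2 cylinder is down}; {#2 vaporizer offline, A CO2 absorber offline, Backup supply hose 2 trips, O2 cylinder is down}; {A CO2 absorber offline, Backup supply hose 2 trips, O2 cylinder is down, Outboard check valve is down}; {A CO2 absorber offline, APL valve degraded, Backup supply hose 2 trips, O2 cylinder is down}; {A CO2 absorber offline, Backup supply hose 2 trips, Emergency pipeline inlet is out, O2 cylinder is down}; {A CO2 absorber offline, Backup supply hose 2 trips, Forward flowmeter is inoperative, O2 cylinder is down}; {Outboard pressure regulator 2 failed}.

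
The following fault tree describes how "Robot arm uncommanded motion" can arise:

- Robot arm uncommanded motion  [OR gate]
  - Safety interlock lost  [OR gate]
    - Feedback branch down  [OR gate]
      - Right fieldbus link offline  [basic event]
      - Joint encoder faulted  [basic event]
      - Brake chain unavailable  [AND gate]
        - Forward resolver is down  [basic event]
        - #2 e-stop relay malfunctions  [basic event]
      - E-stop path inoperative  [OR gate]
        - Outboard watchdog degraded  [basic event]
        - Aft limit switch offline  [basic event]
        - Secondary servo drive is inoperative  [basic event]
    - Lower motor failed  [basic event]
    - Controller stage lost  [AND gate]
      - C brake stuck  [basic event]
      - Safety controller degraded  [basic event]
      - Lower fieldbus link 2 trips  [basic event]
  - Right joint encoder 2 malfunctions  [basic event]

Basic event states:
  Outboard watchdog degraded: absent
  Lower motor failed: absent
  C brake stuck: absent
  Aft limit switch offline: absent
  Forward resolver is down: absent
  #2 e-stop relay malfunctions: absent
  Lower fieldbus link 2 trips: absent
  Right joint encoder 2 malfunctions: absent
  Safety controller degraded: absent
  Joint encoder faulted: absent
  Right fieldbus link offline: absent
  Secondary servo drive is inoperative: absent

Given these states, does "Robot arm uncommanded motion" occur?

No

Brake chain unavailable [AND]: Forward resolver is down=not, #2 e-stop relay malfunctions=not → not all inputs occur → does not occur.
E-stop path inoperative [OR]: Outboard watchdog degraded=not, Aft limit switch offline=not, Secondary servo drive is inoperative=not → no input occurs → does not occur.
Feedback branch down [OR]: Right fieldbus link offline=not, Joint encoder faulted=not, Brake chain unavailable=not, E-stop path inoperative=not → no input occurs → does not occur.
Controller stage lost [AND]: C brake stuck=not, Safety controller degraded=not, Lower fieldbus link 2 trips=not → not all inputs occur → does not occur.
Safety interlock lost [OR]: Feedback branch down=not, Lower motor failed=not, Controller stage lost=not → no input occurs → does not occur.
Robot arm uncommanded motion [OR]: Safety interlock lost=not, Right joint encoder 2 malfunctions=not → no input occurs → does not occur.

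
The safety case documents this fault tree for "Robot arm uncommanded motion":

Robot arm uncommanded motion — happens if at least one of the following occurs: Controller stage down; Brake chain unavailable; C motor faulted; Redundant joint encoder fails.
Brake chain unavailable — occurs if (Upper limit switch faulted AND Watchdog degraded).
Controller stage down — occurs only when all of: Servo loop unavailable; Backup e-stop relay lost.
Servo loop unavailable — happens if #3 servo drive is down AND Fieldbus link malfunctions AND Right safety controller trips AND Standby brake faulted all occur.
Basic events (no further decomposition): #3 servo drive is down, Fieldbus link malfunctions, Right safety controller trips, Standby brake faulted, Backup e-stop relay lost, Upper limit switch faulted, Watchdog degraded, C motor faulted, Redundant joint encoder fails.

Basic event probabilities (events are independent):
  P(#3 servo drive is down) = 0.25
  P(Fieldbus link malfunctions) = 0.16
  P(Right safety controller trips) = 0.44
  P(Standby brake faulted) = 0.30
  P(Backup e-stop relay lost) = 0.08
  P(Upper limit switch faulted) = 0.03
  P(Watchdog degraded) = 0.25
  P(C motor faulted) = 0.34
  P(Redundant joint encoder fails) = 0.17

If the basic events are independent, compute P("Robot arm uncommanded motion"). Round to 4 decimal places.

P(Servo loop unavailable) [AND] = 0.25 × 0.16 × 0.44 × 0.30 = 0.005280
P(Controller stage down) [AND] = 0.005280 × 0.08 = 0.000422
P(Brake chain unavailable) [AND] = 0.03 × 0.25 = 0.007500
P(Robot arm uncommanded motion) [OR] = 1 − (1−0.000422) × (1−0.007500) × (1−0.34) × (1−0.17) = 0.456538
Rounded to 4 decimal places: P(Robot arm uncommanded motion) ≈ 0.4565.

0.4565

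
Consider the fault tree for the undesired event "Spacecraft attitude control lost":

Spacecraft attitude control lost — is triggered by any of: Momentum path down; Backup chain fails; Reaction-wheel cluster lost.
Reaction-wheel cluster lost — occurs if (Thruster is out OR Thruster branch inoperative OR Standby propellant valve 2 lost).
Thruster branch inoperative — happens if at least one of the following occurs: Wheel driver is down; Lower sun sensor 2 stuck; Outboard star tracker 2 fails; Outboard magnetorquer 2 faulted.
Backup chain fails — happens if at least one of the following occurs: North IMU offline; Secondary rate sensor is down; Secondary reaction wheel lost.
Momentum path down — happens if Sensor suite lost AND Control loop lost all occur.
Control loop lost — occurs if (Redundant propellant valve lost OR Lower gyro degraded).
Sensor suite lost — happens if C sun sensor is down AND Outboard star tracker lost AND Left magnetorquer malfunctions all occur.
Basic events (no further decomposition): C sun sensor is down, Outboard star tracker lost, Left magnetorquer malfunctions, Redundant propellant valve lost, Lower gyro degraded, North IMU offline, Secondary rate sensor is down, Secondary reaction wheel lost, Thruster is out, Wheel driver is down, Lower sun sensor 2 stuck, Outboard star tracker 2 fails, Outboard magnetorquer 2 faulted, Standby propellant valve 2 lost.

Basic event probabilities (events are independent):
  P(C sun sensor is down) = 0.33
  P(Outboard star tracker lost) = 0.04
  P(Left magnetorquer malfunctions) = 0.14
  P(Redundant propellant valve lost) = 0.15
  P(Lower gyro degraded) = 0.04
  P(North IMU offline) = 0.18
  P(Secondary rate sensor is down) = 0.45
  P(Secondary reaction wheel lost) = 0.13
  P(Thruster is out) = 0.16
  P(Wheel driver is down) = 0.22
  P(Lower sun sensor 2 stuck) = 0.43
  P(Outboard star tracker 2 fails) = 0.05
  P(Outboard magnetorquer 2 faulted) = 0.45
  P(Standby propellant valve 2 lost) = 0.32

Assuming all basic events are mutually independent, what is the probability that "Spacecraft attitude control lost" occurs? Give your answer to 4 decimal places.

P(Sensor suite lost) [AND] = 0.33 × 0.04 × 0.14 = 0.001848
P(Control loop lost) [OR] = 1 − (1−0.15) × (1−0.04) = 0.184000
P(Momentum path down) [AND] = 0.001848 × 0.184000 = 0.000340
P(Backup chain fails) [OR] = 1 − (1−0.18) × (1−0.45) × (1−0.13) = 0.607630
P(Thruster branch inoperative) [OR] = 1 − (1−0.22) × (1−0.43) × (1−0.05) × (1−0.45) = 0.767697
P(Reaction-wheel cluster lost) [OR] = 1 − (1−0.16) × (1−0.767697) × (1−0.32) = 0.867309
P(Spacecraft attitude control lost) [OR] = 1 − (1−0.000340) × (1−0.607630) × (1−0.867309) = 0.947954
Rounded to 4 decimal places: P(Spacecraft attitude control lost) ≈ 0.9480.

0.9480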